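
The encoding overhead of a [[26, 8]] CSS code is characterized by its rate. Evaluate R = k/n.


Code rate R = k/n
= 8/26
= 0.3077

0.3077


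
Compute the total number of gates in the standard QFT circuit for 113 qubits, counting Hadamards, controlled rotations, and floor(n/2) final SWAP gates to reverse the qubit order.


Hadamard gates: 113
Controlled rotations: n*(n-1)/2 = 113*112/2 = 6328
SWAP gates: floor(n/2) = floor(113/2) = 56
Total = 113 + 6328 + 56
= 6497

6497


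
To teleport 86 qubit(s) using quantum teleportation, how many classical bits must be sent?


Quantum teleportation requires 2 classical bits per qubit teleported.
86 qubit(s) -> 2 * 86 = 172 classical bits

172


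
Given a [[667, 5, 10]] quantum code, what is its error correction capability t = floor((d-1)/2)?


Code parameters: [[667, 5, 10]], distance d = 10.
Number of correctable errors = floor((d-1)/2)
= floor((10 - 1)/2)
= floor(9/2)
= 4

4


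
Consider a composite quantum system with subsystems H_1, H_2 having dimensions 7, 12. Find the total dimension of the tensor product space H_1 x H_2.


dim(H_1 x H_2) = 7 * 12
= 84

84


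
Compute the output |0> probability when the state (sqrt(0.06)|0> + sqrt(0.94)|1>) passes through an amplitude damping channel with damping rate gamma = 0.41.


For amplitude damping with parameter gamma on state sqrt(a)|0> + sqrt(b)|1>:
alpha^2 = 0.06, beta^2 = 0.94
P(|0>) = alpha^2 + gamma * beta^2
= 0.06 + 0.41 * 0.94
= 0.06 + 0.3854
= 0.4454

0.4454


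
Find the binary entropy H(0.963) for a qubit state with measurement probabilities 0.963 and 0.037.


S = -p*log2(p) - (1-p)*log2(1-p)
p = 0.9630, 1-p = 0.0370
= -0.9630 * log2(0.9630) - 0.0370 * log2(0.0370)
= -(-0.0524) - (-0.1760)
= 0.2284

0.2284


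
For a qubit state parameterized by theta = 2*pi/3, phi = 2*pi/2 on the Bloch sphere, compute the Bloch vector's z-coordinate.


theta = 2.0944, phi = 3.1416
r_z = cos(theta) = -0.5000

-0.5000


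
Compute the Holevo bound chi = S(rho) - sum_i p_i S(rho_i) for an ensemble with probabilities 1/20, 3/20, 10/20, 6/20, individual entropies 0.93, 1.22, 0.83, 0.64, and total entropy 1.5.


chi = S(rho) - sum_i p_i * S(rho_i)
Weighted entropy = 1/20 * 0.93 + 3/20 * 1.22 + 10/20 * 0.83 + 6/20 * 0.64
= 0.8365
chi = 1.5 - 0.8365
= 0.6635

0.6635


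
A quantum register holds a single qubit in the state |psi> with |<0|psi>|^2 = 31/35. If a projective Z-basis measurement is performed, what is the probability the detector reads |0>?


|alpha|^2 = 31/35 = 0.8857
|beta|^2 = 1 - 31/35 = 4/35 = 0.1143
P(|0>) = |alpha|^2 = 0.8857

0.8857


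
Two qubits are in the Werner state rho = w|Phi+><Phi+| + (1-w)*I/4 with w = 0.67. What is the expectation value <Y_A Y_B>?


|Phi+> = (|00> + |11>)/sqrt(2)
For the pure Bell state, <Y_A Y_B> = -1 (Bell-state Pauli correlator).
The maximally-mixed part I/4 has tr(I/4 * P tensor P) = 0 for any traceless Pauli P.
So <Y_A Y_B>_rho = w * (-1) + (1 - w) * 0
= 0.67 * (-1)
= -0.6700

-0.6700


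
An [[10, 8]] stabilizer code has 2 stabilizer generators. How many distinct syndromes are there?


Each stabilizer generator gives a binary (+1 or -1) measurement outcome.
With 2 independent generators:
Total syndromes = 2^2
= 4

4


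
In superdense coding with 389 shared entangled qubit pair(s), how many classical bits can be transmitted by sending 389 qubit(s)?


Superdense coding allows 2 classical bits per shared entangled pair.
389 pair(s) -> 2 * 389 = 778 classical bits

778


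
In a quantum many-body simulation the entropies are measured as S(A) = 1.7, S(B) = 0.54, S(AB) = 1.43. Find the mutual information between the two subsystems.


I(A:B) = S(A) + S(B) - S(AB)
= 1.7 + 0.54 - 1.43
= 0.8100

0.8100


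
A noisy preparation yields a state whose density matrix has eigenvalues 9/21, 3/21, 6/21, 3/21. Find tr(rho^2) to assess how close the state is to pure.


tr(rho^2) = sum of eigenvalues squared
= (9/21)^2 + (3/21)^2 + (6/21)^2 + (3/21)^2
= (81 + 9 + 36 + 9) / 441
= 135/441
= 0.3061

0.3061


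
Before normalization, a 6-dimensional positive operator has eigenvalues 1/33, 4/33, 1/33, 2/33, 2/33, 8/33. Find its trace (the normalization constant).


tr(M) = sum of eigenvalues
= 1/33 + 4/33 + 1/33 + 2/33 + 2/33 + 8/33
= 18/33
= 0.5455

0.5455


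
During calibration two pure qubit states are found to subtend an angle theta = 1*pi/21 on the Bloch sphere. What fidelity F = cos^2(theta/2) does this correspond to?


For states separated by angle theta on Bloch sphere:
F = cos^2(theta/2)
theta = 1*pi/21 = 0.1496
theta/2 = 0.0748
cos(theta/2) = 0.9972
F = 0.9944

0.9944


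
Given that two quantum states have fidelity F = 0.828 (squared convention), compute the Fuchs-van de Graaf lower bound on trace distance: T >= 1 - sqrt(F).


Fuchs-van de Graaf (squared-fidelity convention): 1 - sqrt(F) <= T <= sqrt(1 - F).
Lower bound: T >= 1 - sqrt(F)
sqrt(F) = sqrt(0.828) = 0.9099
T >= 1 - 0.9099
T >= 0.0901

0.0901


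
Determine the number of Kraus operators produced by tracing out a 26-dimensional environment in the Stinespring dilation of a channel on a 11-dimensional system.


Tracing out the environment in an orthonormal basis {|i>_E} gives Kraus operators K_i = <i|_E U |0>_E.
Number of Kraus operators = dim(H_env) = d_env
= 26

26


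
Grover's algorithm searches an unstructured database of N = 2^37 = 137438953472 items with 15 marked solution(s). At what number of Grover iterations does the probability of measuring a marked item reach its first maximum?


After j Grover iterations the success probability is P(j) = sin^2((2j+1)*theta), where sin(theta) = sqrt(k/N).
N = 2^37 = 137438953472, k = 15
sin(theta) = sqrt(k/N) = 1.044697871e-05
theta = arcsin(sqrt(k/N)) = 1.044697871e-05 rad
P(j) reaches its first maximum when (2j+1)*theta is as close as possible to pi/2, i.e. j = round(pi/(4*theta) - 1/2).
pi/(4*theta) - 1/2 = 75178.9548
(For comparison, the common estimate pi/4 * sqrt(N/k) = 75179.4548; the exact maximiser is used here.)
Optimal iterations = 75179

75179


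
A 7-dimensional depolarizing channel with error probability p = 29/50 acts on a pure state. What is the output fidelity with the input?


F = (1-p) + p/d
= (1 - 0.5800) + 0.5800/7
= 0.4200 + 0.0829
= 0.5029

0.5029


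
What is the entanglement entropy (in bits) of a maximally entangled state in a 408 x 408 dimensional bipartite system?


For a maximally entangled state in d x d:
S = log2(d) = log2(408)
= 8.6724

8.6724


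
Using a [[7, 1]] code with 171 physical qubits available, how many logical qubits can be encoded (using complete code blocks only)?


Each code block uses 7 physical qubits for 1 logical qubit(s).
Number of complete blocks = floor(171 / 7) = 24
Logical qubits = 24 * 1
= 24

24


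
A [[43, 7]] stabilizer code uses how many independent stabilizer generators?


For an [[n,k]] stabilizer code:
Number of stabilizer generators = n - k
= 43 - 7
= 36

36


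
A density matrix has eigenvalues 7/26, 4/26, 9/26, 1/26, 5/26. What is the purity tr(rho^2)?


tr(rho^2) = sum of eigenvalues squared
= (7/26)^2 + (4/26)^2 + (9/26)^2 + (1/26)^2 + (5/26)^2
= (49 + 16 + 81 + 1 + 25) / 676
= 172/676
= 0.2544

0.2544


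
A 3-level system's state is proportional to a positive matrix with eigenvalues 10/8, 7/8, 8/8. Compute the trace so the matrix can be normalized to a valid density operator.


tr(M) = sum of eigenvalues
= 10/8 + 7/8 + 8/8
= 25/8
= 3.1250

3.1250


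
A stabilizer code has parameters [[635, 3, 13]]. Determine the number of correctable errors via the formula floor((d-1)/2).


Code parameters: [[635, 3, 13]], distance d = 13.
Number of correctable errors = floor((d-1)/2)
= floor((13 - 1)/2)
= floor(12/2)
= 6

6


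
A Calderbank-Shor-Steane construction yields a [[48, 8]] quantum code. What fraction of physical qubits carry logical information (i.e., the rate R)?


Code rate R = k/n
= 8/48
= 0.1667

0.1667


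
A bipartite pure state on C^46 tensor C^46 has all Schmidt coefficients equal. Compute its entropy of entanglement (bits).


For a maximally entangled state in d x d:
S = log2(d) = log2(46)
= 5.5236

5.5236


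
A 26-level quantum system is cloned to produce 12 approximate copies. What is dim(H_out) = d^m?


Output space = H^(tensor 12) where dim(H) = 26
dim = 26^12
= 676 (after 2 factors)
= 17576 (after 3 factors)
= 456976 (after 4 factors)
= 11881376 (after 5 factors)
= 308915776 (after 6 factors)
= 8031810176 (after 7 factors)
= 208827064576 (after 8 factors)
= 5429503678976 (after 9 factors)
= 141167095653376 (after 10 factors)
= 3670344486987776 (after 11 factors)
= 95428956661682176 (after 12 factors)
= 95428956661682176

95428956661682176


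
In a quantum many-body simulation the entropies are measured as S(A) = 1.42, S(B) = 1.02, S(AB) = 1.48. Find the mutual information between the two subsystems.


I(A:B) = S(A) + S(B) - S(AB)
= 1.42 + 1.02 - 1.48
= 0.9600

0.9600


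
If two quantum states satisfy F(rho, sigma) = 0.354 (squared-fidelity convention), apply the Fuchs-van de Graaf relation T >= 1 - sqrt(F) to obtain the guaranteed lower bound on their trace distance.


Fuchs-van de Graaf (squared-fidelity convention): 1 - sqrt(F) <= T <= sqrt(1 - F).
Lower bound: T >= 1 - sqrt(F)
sqrt(F) = sqrt(0.354) = 0.5950
T >= 1 - 0.5950
T >= 0.4050

0.4050


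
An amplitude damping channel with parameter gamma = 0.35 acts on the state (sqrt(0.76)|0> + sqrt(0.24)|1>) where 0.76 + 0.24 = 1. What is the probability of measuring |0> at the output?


For amplitude damping with parameter gamma on state sqrt(a)|0> + sqrt(b)|1>:
alpha^2 = 0.76, beta^2 = 0.24
P(|0>) = alpha^2 + gamma * beta^2
= 0.76 + 0.35 * 0.24
= 0.76 + 0.0840
= 0.8440

0.8440


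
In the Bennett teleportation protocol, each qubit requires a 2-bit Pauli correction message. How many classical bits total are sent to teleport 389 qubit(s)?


Quantum teleportation requires 2 classical bits per qubit teleported.
389 qubit(s) -> 2 * 389 = 778 classical bits

778


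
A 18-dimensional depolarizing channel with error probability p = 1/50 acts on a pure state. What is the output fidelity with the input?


F = (1-p) + p/d
= (1 - 0.0200) + 0.0200/18
= 0.9800 + 0.0011
= 0.9811

0.9811


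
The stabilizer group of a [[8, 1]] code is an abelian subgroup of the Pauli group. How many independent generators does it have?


For an [[n,k]] stabilizer code:
Number of stabilizer generators = n - k
= 8 - 1
= 7

7


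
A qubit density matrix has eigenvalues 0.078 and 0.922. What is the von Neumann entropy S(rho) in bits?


S = -p*log2(p) - (1-p)*log2(1-p)
p = 0.0780, 1-p = 0.9220
= -0.0780 * log2(0.0780) - 0.9220 * log2(0.9220)
= -(-0.2871) - (-0.1080)
= 0.3951

0.3951


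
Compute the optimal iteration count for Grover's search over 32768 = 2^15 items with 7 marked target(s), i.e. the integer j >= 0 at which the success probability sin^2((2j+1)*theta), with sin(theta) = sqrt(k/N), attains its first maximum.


After j Grover iterations the success probability is P(j) = sin^2((2j+1)*theta), where sin(theta) = sqrt(k/N).
N = 2^15 = 32768, k = 7
sin(theta) = sqrt(k/N) = 0.01461584917
theta = arcsin(sqrt(k/N)) = 0.0146163696 rad
P(j) reaches its first maximum when (2j+1)*theta is as close as possible to pi/2, i.e. j = round(pi/(4*theta) - 1/2).
pi/(4*theta) - 1/2 = 53.2341
(For comparison, the common estimate pi/4 * sqrt(N/k) = 53.7361; the exact maximiser is used here.)
Optimal iterations = 53

53


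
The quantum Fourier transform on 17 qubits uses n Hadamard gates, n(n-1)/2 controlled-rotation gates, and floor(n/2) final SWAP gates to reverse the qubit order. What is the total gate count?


Hadamard gates: 17
Controlled rotations: n*(n-1)/2 = 17*16/2 = 136
SWAP gates: floor(n/2) = floor(17/2) = 8
Total = 17 + 136 + 8
= 161

161


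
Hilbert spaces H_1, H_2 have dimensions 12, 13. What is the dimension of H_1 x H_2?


dim(H_1 x H_2) = 12 * 13
= 156

156


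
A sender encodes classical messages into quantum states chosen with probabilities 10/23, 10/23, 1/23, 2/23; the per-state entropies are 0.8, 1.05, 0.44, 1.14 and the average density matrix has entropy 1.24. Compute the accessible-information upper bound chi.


chi = S(rho) - sum_i p_i * S(rho_i)
Weighted entropy = 10/23 * 0.8 + 10/23 * 1.05 + 1/23 * 0.44 + 2/23 * 1.14
= 0.9226
chi = 1.24 - 0.9226
= 0.3174

0.3174


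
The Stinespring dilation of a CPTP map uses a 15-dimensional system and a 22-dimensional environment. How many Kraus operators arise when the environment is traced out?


Tracing out the environment in an orthonormal basis {|i>_E} gives Kraus operators K_i = <i|_E U |0>_E.
Number of Kraus operators = dim(H_env) = d_env
= 22

22


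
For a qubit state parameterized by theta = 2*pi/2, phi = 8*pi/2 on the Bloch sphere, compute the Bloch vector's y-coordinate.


theta = 3.1416, phi = 12.5664
r_y = sin(theta)*sin(phi) = 0.0000 * 0.0000
r_y = 0.0000

0.0000


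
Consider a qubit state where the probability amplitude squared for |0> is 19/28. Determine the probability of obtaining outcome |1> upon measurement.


|alpha|^2 = 19/28 = 0.6786
|beta|^2 = 1 - 19/28 = 9/28 = 0.3214
P(|1>) = |beta|^2 = 0.3214

0.3214


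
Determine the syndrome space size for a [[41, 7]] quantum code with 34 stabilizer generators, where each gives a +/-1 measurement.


Each stabilizer generator gives a binary (+1 or -1) measurement outcome.
With 34 independent generators:
Total syndromes = 2^34
= 17179869184

17179869184


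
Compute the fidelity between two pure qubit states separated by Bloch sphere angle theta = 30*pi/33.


For states separated by angle theta on Bloch sphere:
F = cos^2(theta/2)
theta = 30*pi/33 = 2.8560
theta/2 = 1.4280
cos(theta/2) = 0.1423
F = 0.0203

0.0203


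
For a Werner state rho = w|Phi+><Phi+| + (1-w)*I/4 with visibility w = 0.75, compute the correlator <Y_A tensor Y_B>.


|Phi+> = (|00> + |11>)/sqrt(2)
For the pure Bell state, <Y_A Y_B> = -1 (Bell-state Pauli correlator).
The maximally-mixed part I/4 has tr(I/4 * P tensor P) = 0 for any traceless Pauli P.
So <Y_A Y_B>_rho = w * (-1) + (1 - w) * 0
= 0.75 * (-1)
= -0.7500

-0.7500


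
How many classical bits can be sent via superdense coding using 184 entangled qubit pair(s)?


Superdense coding allows 2 classical bits per shared entangled pair.
184 pair(s) -> 2 * 184 = 368 classical bits

368


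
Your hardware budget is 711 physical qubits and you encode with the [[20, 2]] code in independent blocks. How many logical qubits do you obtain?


Each code block uses 20 physical qubits for 2 logical qubit(s).
Number of complete blocks = floor(711 / 20) = 35
Logical qubits = 35 * 2
= 70

70


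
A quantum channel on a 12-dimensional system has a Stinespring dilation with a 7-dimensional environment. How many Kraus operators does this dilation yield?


Tracing out the environment in an orthonormal basis {|i>_E} gives Kraus operators K_i = <i|_E U |0>_E.
Number of Kraus operators = dim(H_env) = d_env
= 7

7


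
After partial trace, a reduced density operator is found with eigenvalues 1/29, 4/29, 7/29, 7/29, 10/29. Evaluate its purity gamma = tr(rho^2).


tr(rho^2) = sum of eigenvalues squared
= (1/29)^2 + (4/29)^2 + (7/29)^2 + (7/29)^2 + (10/29)^2
= (1 + 16 + 49 + 49 + 100) / 841
= 215/841
= 0.2556

0.2556


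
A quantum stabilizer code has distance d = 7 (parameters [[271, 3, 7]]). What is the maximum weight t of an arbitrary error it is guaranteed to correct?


Code parameters: [[271, 3, 7]], distance d = 7.
Number of correctable errors = floor((d-1)/2)
= floor((7 - 1)/2)
= floor(6/2)
= 3

3


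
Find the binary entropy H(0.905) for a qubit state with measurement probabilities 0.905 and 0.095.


S = -p*log2(p) - (1-p)*log2(1-p)
p = 0.9050, 1-p = 0.0950
= -0.9050 * log2(0.9050) - 0.0950 * log2(0.0950)
= -(-0.1303) - (-0.3226)
= 0.4529

0.4529


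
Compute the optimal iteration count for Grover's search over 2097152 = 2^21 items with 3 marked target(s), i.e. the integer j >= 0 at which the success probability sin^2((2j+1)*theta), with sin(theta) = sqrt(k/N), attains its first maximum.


After j Grover iterations the success probability is P(j) = sin^2((2j+1)*theta), where sin(theta) = sqrt(k/N).
N = 2^21 = 2097152, k = 3
sin(theta) = sqrt(k/N) = 0.001196039913
theta = arcsin(sqrt(k/N)) = 0.001196040199 rad
P(j) reaches its first maximum when (2j+1)*theta is as close as possible to pi/2, i.e. j = round(pi/(4*theta) - 1/2).
pi/(4*theta) - 1/2 = 656.1654
(For comparison, the common estimate pi/4 * sqrt(N/k) = 656.6655; the exact maximiser is used here.)
Optimal iterations = 656

656


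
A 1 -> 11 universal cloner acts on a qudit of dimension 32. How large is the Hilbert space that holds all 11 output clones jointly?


Output space = H^(tensor 11) where dim(H) = 32
dim = 32^11
= 1024 (after 2 factors)
= 32768 (after 3 factors)
= 1048576 (after 4 factors)
= 33554432 (after 5 factors)
= 1073741824 (after 6 factors)
= 34359738368 (after 7 factors)
= 1099511627776 (after 8 factors)
= 35184372088832 (after 9 factors)
= 1125899906842624 (after 10 factors)
= 36028797018963968 (after 11 factors)
= 36028797018963968

36028797018963968


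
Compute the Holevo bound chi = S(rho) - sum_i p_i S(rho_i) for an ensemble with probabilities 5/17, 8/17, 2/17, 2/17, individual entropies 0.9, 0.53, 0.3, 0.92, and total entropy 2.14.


chi = S(rho) - sum_i p_i * S(rho_i)
Weighted entropy = 5/17 * 0.9 + 8/17 * 0.53 + 2/17 * 0.3 + 2/17 * 0.92
= 0.6576
chi = 2.14 - 0.6576
= 1.4824

1.4824


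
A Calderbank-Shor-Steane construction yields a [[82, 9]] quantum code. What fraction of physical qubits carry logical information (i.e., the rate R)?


Code rate R = k/n
= 9/82
= 0.1098

0.1098


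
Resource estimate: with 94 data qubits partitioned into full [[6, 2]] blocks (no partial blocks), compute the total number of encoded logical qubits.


Each code block uses 6 physical qubits for 2 logical qubit(s).
Number of complete blocks = floor(94 / 6) = 15
Logical qubits = 15 * 2
= 30

30


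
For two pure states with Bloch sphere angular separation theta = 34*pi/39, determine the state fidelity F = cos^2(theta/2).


For states separated by angle theta on Bloch sphere:
F = cos^2(theta/2)
theta = 34*pi/39 = 2.7388
theta/2 = 1.3694
cos(theta/2) = 0.2000
F = 0.0400

0.0400


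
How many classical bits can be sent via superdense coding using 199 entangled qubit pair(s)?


Superdense coding allows 2 classical bits per shared entangled pair.
199 pair(s) -> 2 * 199 = 398 classical bits

398


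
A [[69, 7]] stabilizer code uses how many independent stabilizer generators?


For an [[n,k]] stabilizer code:
Number of stabilizer generators = n - k
= 69 - 7
= 62

62


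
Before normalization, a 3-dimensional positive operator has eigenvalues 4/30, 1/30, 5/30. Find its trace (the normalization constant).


tr(M) = sum of eigenvalues
= 4/30 + 1/30 + 5/30
= 10/30
= 0.3333

0.3333


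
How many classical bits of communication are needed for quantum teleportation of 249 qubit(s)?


Quantum teleportation requires 2 classical bits per qubit teleported.
249 qubit(s) -> 2 * 249 = 498 classical bits

498


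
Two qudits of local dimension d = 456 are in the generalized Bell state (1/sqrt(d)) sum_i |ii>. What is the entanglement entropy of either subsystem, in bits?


For a maximally entangled state in d x d:
S = log2(d) = log2(456)
= 8.8329

8.8329


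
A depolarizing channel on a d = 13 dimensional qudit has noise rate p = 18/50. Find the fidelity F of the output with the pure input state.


F = (1-p) + p/d
= (1 - 0.3600) + 0.3600/13
= 0.6400 + 0.0277
= 0.6677

0.6677


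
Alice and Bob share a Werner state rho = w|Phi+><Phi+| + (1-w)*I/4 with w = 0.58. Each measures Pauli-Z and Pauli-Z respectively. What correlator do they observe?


|Phi+> = (|00> + |11>)/sqrt(2)
For the pure Bell state, <Z_A Z_B> = +1 (Bell-state Pauli correlator).
The maximally-mixed part I/4 has tr(I/4 * P tensor P) = 0 for any traceless Pauli P.
So <Z_A Z_B>_rho = w * (+1) + (1 - w) * 0
= 0.58 * (+1)
= 0.5800

0.5800


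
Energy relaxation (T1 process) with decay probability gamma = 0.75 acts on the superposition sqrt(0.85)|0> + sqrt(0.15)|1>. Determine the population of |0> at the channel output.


For amplitude damping with parameter gamma on state sqrt(a)|0> + sqrt(b)|1>:
alpha^2 = 0.85, beta^2 = 0.15
P(|0>) = alpha^2 + gamma * beta^2
= 0.85 + 0.75 * 0.15
= 0.85 + 0.1125
= 0.9625

0.9625


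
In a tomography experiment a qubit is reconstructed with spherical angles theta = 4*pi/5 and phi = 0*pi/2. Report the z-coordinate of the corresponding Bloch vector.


theta = 2.5133, phi = 0.0000
r_z = cos(theta) = -0.8090

-0.8090


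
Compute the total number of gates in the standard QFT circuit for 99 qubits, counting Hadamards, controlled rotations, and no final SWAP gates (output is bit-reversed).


Hadamard gates: 99
Controlled rotations: n*(n-1)/2 = 99*98/2 = 4851
SWAP gates: 0 (omitted)
Total = 99 + 4851
= 4950

4950


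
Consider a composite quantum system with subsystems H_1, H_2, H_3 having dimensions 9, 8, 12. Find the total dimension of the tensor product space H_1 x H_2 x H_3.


dim(H_1 x H_2 x H_3) = 9 * 8 * 12
= 72 * 12
= 864

864


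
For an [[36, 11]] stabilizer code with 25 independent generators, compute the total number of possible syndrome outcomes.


Each stabilizer generator gives a binary (+1 or -1) measurement outcome.
With 25 independent generators:
Total syndromes = 2^25
= 33554432

33554432


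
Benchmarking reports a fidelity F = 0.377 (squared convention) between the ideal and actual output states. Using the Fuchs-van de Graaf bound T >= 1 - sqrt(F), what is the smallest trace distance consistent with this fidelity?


Fuchs-van de Graaf (squared-fidelity convention): 1 - sqrt(F) <= T <= sqrt(1 - F).
Lower bound: T >= 1 - sqrt(F)
sqrt(F) = sqrt(0.377) = 0.6140
T >= 1 - 0.6140
T >= 0.3860

0.3860


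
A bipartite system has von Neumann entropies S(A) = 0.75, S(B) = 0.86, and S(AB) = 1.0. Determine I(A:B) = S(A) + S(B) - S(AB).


I(A:B) = S(A) + S(B) - S(AB)
= 0.75 + 0.86 - 1.0
= 0.6100

0.6100


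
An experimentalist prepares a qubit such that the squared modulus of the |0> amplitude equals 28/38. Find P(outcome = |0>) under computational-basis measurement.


|alpha|^2 = 28/38 = 0.7368
|beta|^2 = 1 - 28/38 = 10/38 = 0.2632
P(|0>) = |alpha|^2 = 0.7368

0.7368


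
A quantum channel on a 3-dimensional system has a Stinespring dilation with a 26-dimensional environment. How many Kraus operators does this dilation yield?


Tracing out the environment in an orthonormal basis {|i>_E} gives Kraus operators K_i = <i|_E U |0>_E.
Number of Kraus operators = dim(H_env) = d_env
= 26

26


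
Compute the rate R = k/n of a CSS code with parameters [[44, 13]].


Code rate R = k/n
= 13/44
= 0.2955

0.2955


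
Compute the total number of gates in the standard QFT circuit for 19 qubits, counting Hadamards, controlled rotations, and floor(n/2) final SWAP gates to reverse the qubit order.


Hadamard gates: 19
Controlled rotations: n*(n-1)/2 = 19*18/2 = 171
SWAP gates: floor(n/2) = floor(19/2) = 9
Total = 19 + 171 + 9
= 199

199


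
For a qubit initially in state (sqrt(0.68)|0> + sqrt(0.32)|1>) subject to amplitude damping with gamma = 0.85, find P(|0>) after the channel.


For amplitude damping with parameter gamma on state sqrt(a)|0> + sqrt(b)|1>:
alpha^2 = 0.68, beta^2 = 0.32
P(|0>) = alpha^2 + gamma * beta^2
= 0.68 + 0.85 * 0.32
= 0.68 + 0.2720
= 0.9520

0.9520


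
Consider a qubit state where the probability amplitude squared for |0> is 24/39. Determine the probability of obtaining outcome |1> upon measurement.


|alpha|^2 = 24/39 = 0.6154
|beta|^2 = 1 - 24/39 = 15/39 = 0.3846
P(|1>) = |beta|^2 = 0.3846

0.3846


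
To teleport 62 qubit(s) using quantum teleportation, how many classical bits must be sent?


Quantum teleportation requires 2 classical bits per qubit teleported.
62 qubit(s) -> 2 * 62 = 124 classical bits

124


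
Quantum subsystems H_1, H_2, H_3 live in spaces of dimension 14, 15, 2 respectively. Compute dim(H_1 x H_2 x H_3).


dim(H_1 x H_2 x H_3) = 14 * 15 * 2
= 210 * 2
= 420

420


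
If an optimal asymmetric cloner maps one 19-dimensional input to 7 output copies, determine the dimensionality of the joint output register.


Output space = H^(tensor 7) where dim(H) = 19
dim = 19^7
= 361 (after 2 factors)
= 6859 (after 3 factors)
= 130321 (after 4 factors)
= 2476099 (after 5 factors)
= 47045881 (after 6 factors)
= 893871739 (after 7 factors)
= 893871739

893871739


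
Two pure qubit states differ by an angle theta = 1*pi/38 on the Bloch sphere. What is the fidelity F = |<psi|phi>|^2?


For states separated by angle theta on Bloch sphere:
F = cos^2(theta/2)
theta = 1*pi/38 = 0.0827
theta/2 = 0.0413
cos(theta/2) = 0.9991
F = 0.9983

0.9983


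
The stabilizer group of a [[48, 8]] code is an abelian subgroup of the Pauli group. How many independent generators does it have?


For an [[n,k]] stabilizer code:
Number of stabilizer generators = n - k
= 48 - 8
= 40

40


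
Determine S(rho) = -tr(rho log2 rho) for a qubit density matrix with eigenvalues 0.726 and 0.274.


S = -p*log2(p) - (1-p)*log2(1-p)
p = 0.7260, 1-p = 0.2740
= -0.7260 * log2(0.7260) - 0.2740 * log2(0.2740)
= -(-0.3354) - (-0.5118)
= 0.8471

0.8471


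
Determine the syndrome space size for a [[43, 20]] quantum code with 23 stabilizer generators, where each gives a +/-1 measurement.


Each stabilizer generator gives a binary (+1 or -1) measurement outcome.
With 23 independent generators:
Total syndromes = 2^23
= 8388608

8388608


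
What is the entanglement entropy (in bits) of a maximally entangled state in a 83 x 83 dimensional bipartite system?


For a maximally entangled state in d x d:
S = log2(d) = log2(83)
= 6.3750

6.3750


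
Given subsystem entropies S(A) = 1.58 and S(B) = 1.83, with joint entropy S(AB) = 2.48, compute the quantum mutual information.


I(A:B) = S(A) + S(B) - S(AB)
= 1.58 + 1.83 - 2.48
= 0.9300

0.9300


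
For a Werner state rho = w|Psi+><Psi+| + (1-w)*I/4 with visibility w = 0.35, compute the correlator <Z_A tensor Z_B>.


|Psi+> = (|01> + |10>)/sqrt(2)
For the pure Bell state, <Z_A Z_B> = -1 (Bell-state Pauli correlator).
The maximally-mixed part I/4 has tr(I/4 * P tensor P) = 0 for any traceless Pauli P.
So <Z_A Z_B>_rho = w * (-1) + (1 - w) * 0
= 0.35 * (-1)
= -0.3500

-0.3500


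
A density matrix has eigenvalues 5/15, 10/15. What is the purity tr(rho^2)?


tr(rho^2) = sum of eigenvalues squared
= (5/15)^2 + (10/15)^2
= (25 + 100) / 225
= 125/225
= 0.5556

0.5556


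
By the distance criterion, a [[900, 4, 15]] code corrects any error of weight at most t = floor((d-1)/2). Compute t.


Code parameters: [[900, 4, 15]], distance d = 15.
Number of correctable errors = floor((d-1)/2)
= floor((15 - 1)/2)
= floor(14/2)
= 7

7


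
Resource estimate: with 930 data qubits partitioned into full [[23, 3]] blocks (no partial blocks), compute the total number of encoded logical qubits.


Each code block uses 23 physical qubits for 3 logical qubit(s).
Number of complete blocks = floor(930 / 23) = 40
Logical qubits = 40 * 3
= 120

120


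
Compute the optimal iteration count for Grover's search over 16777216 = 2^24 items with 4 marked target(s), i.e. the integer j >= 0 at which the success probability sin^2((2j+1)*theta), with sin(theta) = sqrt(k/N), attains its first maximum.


After j Grover iterations the success probability is P(j) = sin^2((2j+1)*theta), where sin(theta) = sqrt(k/N).
N = 2^24 = 16777216, k = 4
sin(theta) = sqrt(k/N) = 0.00048828125
theta = arcsin(sqrt(k/N)) = 0.0004882812694 rad
P(j) reaches its first maximum when (2j+1)*theta is as close as possible to pi/2, i.e. j = round(pi/(4*theta) - 1/2).
pi/(4*theta) - 1/2 = 1607.9954
(For comparison, the common estimate pi/4 * sqrt(N/k) = 1608.4954; the exact maximiser is used here.)
Optimal iterations = 1608

1608


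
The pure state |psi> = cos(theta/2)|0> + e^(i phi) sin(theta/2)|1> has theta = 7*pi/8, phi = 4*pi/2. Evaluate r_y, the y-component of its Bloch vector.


theta = 2.7489, phi = 6.2832
r_y = sin(theta)*sin(phi) = 0.3827 * 0.0000
r_y = 0.0000

0.0000


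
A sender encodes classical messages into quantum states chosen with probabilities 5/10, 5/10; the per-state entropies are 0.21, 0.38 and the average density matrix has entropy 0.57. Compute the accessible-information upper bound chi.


chi = S(rho) - sum_i p_i * S(rho_i)
Weighted entropy = 5/10 * 0.21 + 5/10 * 0.38
= 0.2950
chi = 0.57 - 0.2950
= 0.2750

0.2750


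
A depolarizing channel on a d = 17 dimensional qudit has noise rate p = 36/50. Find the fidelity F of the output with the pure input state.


F = (1-p) + p/d
= (1 - 0.7200) + 0.7200/17
= 0.2800 + 0.0424
= 0.3224

0.3224


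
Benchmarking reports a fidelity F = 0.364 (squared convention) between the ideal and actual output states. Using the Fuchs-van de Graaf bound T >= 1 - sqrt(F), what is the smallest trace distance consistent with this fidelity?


Fuchs-van de Graaf (squared-fidelity convention): 1 - sqrt(F) <= T <= sqrt(1 - F).
Lower bound: T >= 1 - sqrt(F)
sqrt(F) = sqrt(0.364) = 0.6033
T >= 1 - 0.6033
T >= 0.3967

0.3967


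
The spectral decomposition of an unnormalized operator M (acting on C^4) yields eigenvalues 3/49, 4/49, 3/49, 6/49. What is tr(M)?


tr(M) = sum of eigenvalues
= 3/49 + 4/49 + 3/49 + 6/49
= 16/49
= 0.3265

0.3265


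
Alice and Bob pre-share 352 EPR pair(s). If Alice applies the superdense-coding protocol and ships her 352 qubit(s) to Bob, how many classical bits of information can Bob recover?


Superdense coding allows 2 classical bits per shared entangled pair.
352 pair(s) -> 2 * 352 = 704 classical bits

704


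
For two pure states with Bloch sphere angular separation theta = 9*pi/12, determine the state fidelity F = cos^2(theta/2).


For states separated by angle theta on Bloch sphere:
F = cos^2(theta/2)
theta = 9*pi/12 = 2.3562
theta/2 = 1.1781
cos(theta/2) = 0.3827
F = 0.1464

0.1464


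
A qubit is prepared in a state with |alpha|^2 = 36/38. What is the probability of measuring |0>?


|alpha|^2 = 36/38 = 0.9474
|beta|^2 = 1 - 36/38 = 2/38 = 0.0526
P(|0>) = |alpha|^2 = 0.9474

0.9474


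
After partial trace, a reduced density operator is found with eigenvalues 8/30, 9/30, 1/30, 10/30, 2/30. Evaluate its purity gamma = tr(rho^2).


tr(rho^2) = sum of eigenvalues squared
= (8/30)^2 + (9/30)^2 + (1/30)^2 + (10/30)^2 + (2/30)^2
= (64 + 81 + 1 + 100 + 4) / 900
= 250/900
= 0.2778

0.2778


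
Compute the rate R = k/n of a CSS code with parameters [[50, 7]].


Code rate R = k/n
= 7/50
= 0.1400

0.1400


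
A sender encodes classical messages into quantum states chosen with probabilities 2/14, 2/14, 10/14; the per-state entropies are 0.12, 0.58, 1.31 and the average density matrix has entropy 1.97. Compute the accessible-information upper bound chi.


chi = S(rho) - sum_i p_i * S(rho_i)
Weighted entropy = 2/14 * 0.12 + 2/14 * 0.58 + 10/14 * 1.31
= 1.0357
chi = 1.97 - 1.0357
= 0.9343

0.9343


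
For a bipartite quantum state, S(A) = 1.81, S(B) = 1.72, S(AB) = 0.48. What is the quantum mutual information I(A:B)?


I(A:B) = S(A) + S(B) - S(AB)
= 1.81 + 1.72 - 0.48
= 3.0500

3.0500


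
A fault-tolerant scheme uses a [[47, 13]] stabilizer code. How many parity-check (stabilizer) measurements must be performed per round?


For an [[n,k]] stabilizer code:
Number of stabilizer generators = n - k
= 47 - 13
= 34

34


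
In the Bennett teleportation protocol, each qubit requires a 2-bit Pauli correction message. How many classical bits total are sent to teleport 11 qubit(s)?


Quantum teleportation requires 2 classical bits per qubit teleported.
11 qubit(s) -> 2 * 11 = 22 classical bits

22


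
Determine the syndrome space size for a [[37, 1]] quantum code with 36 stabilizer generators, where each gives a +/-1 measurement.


Each stabilizer generator gives a binary (+1 or -1) measurement outcome.
With 36 independent generators:
Total syndromes = 2^36
= 68719476736

68719476736


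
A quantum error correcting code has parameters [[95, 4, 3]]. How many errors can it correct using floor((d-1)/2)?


Code parameters: [[95, 4, 3]], distance d = 3.
Number of correctable errors = floor((d-1)/2)
= floor((3 - 1)/2)
= floor(2/2)
= 1

1


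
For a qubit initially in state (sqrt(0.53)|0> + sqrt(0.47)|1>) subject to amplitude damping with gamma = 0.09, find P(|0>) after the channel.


For amplitude damping with parameter gamma on state sqrt(a)|0> + sqrt(b)|1>:
alpha^2 = 0.53, beta^2 = 0.47
P(|0>) = alpha^2 + gamma * beta^2
= 0.53 + 0.09 * 0.47
= 0.53 + 0.0423
= 0.5723

0.5723


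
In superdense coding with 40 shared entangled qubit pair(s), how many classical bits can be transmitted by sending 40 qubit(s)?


Superdense coding allows 2 classical bits per shared entangled pair.
40 pair(s) -> 2 * 40 = 80 classical bits

80


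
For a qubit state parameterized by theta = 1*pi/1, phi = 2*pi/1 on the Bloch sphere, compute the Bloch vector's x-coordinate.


theta = 3.1416, phi = 6.2832
r_x = sin(theta)*cos(phi) = 0.0000 * 1.0000
r_x = 0.0000

0.0000


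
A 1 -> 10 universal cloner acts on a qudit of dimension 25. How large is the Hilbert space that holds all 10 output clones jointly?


Output space = H^(tensor 10) where dim(H) = 25
dim = 25^10
= 625 (after 2 factors)
= 15625 (after 3 factors)
= 390625 (after 4 factors)
= 9765625 (after 5 factors)
= 244140625 (after 6 factors)
= 6103515625 (after 7 factors)
= 152587890625 (after 8 factors)
= 3814697265625 (after 9 factors)
= 95367431640625 (after 10 factors)
= 95367431640625

95367431640625


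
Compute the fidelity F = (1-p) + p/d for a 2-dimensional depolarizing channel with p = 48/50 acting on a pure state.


F = (1-p) + p/d
= (1 - 0.9600) + 0.9600/2
= 0.0400 + 0.4800
= 0.5200

0.5200


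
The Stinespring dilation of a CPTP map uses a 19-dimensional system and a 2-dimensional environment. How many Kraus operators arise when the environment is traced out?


Tracing out the environment in an orthonormal basis {|i>_E} gives Kraus operators K_i = <i|_E U |0>_E.
Number of Kraus operators = dim(H_env) = d_env
= 2

2


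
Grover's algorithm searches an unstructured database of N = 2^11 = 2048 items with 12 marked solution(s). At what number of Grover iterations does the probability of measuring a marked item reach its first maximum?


After j Grover iterations the success probability is P(j) = sin^2((2j+1)*theta), where sin(theta) = sqrt(k/N).
N = 2^11 = 2048, k = 12
sin(theta) = sqrt(k/N) = 0.07654655446
theta = arcsin(sqrt(k/N)) = 0.07662150475 rad
P(j) reaches its first maximum when (2j+1)*theta is as close as possible to pi/2, i.e. j = round(pi/(4*theta) - 1/2).
pi/(4*theta) - 1/2 = 9.7504
(For comparison, the common estimate pi/4 * sqrt(N/k) = 10.2604; the exact maximiser is used here.)
Optimal iterations = 10

10


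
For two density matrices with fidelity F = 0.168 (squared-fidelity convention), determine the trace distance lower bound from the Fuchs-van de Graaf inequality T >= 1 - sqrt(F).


Fuchs-van de Graaf (squared-fidelity convention): 1 - sqrt(F) <= T <= sqrt(1 - F).
Lower bound: T >= 1 - sqrt(F)
sqrt(F) = sqrt(0.168) = 0.4099
T >= 1 - 0.4099
T >= 0.5901

0.5901


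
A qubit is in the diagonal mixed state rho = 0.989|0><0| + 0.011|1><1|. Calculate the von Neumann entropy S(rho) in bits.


S = -p*log2(p) - (1-p)*log2(1-p)
p = 0.9890, 1-p = 0.0110
= -0.9890 * log2(0.9890) - 0.0110 * log2(0.0110)
= -(-0.0158) - (-0.0716)
= 0.0874

0.0874


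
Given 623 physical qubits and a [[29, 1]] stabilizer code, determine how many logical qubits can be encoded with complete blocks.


Each code block uses 29 physical qubits for 1 logical qubit(s).
Number of complete blocks = floor(623 / 29) = 21
Logical qubits = 21 * 1
= 21

21


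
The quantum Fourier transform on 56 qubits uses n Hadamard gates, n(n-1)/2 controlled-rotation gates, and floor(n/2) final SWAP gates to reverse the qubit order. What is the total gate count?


Hadamard gates: 56
Controlled rotations: n*(n-1)/2 = 56*55/2 = 1540
SWAP gates: floor(n/2) = floor(56/2) = 28
Total = 56 + 1540 + 28
= 1624

1624


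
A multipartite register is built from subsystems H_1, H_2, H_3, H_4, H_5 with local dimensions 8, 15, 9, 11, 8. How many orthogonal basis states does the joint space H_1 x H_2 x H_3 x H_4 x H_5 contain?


dim(H_1 x H_2 x H_3 x H_4 x H_5) = 8 * 15 * 9 * 11 * 8
= 120 * 9 * 11 * 8
= 1080 * 11 * 8
= 11880 * 8
= 95040

95040


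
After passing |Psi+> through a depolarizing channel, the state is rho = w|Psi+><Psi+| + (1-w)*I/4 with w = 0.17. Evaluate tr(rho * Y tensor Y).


|Psi+> = (|01> + |10>)/sqrt(2)
For the pure Bell state, <Y_A Y_B> = +1 (Bell-state Pauli correlator).
The maximally-mixed part I/4 has tr(I/4 * P tensor P) = 0 for any traceless Pauli P.
So <Y_A Y_B>_rho = w * (+1) + (1 - w) * 0
= 0.17 * (+1)
= 0.1700

0.1700


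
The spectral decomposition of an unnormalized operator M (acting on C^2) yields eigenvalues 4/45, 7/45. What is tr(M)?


tr(M) = sum of eigenvalues
= 4/45 + 7/45
= 11/45
= 0.2444

0.2444


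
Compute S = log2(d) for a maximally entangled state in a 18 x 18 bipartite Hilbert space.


For a maximally entangled state in d x d:
S = log2(d) = log2(18)
= 4.1699

4.1699


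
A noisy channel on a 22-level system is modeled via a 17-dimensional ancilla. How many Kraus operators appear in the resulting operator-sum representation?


Tracing out the environment in an orthonormal basis {|i>_E} gives Kraus operators K_i = <i|_E U |0>_E.
Number of Kraus operators = dim(H_env) = d_env
= 17

17


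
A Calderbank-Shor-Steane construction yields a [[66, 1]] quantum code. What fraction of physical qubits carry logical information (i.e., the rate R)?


Code rate R = k/n
= 1/66
= 0.0152

0.0152


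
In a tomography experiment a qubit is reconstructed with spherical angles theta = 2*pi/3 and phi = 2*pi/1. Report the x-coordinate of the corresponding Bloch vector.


theta = 2.0944, phi = 6.2832
r_x = sin(theta)*cos(phi) = 0.8660 * 1.0000
r_x = 0.8660

0.8660


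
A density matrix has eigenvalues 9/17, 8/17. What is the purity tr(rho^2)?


tr(rho^2) = sum of eigenvalues squared
= (9/17)^2 + (8/17)^2
= (81 + 64) / 289
= 145/289
= 0.5017

0.5017


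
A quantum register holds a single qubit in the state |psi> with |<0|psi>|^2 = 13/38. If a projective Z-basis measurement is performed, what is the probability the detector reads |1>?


|alpha|^2 = 13/38 = 0.3421
|beta|^2 = 1 - 13/38 = 25/38 = 0.6579
P(|1>) = |beta|^2 = 0.6579

0.6579


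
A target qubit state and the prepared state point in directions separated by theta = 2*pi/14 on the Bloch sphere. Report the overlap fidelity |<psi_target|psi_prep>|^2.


For states separated by angle theta on Bloch sphere:
F = cos^2(theta/2)
theta = 2*pi/14 = 0.4488
theta/2 = 0.2244
cos(theta/2) = 0.9749
F = 0.9505

0.9505


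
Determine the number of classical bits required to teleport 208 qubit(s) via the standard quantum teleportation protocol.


Quantum teleportation requires 2 classical bits per qubit teleported.
208 qubit(s) -> 2 * 208 = 416 classical bits

416


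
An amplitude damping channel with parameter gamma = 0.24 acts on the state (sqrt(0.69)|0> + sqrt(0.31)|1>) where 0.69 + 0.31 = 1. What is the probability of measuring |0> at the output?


For amplitude damping with parameter gamma on state sqrt(a)|0> + sqrt(b)|1>:
alpha^2 = 0.69, beta^2 = 0.31
P(|0>) = alpha^2 + gamma * beta^2
= 0.69 + 0.24 * 0.31
= 0.69 + 0.0744
= 0.7644

0.7644


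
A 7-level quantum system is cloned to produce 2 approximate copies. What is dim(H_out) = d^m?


Output space = H^(tensor 2) where dim(H) = 7
dim = 7^2
= 49

49
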